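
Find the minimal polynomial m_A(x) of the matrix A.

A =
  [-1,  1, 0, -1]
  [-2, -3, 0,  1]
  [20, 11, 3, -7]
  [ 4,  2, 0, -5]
x^4 + 6*x^3 - 54*x - 81

The characteristic polynomial is χ_A(x) = (x - 3)*(x + 3)^3, so the eigenvalues are known. The minimal polynomial is
  m_A(x) = Π_λ (x − λ)^{k_λ}
where k_λ is the size of the *largest* Jordan block for λ (equivalently, the smallest k with (A − λI)^k v = 0 for every generalised eigenvector v of λ).

  λ = -3: largest Jordan block has size 3, contributing (x + 3)^3
  λ = 3: largest Jordan block has size 1, contributing (x − 3)

So m_A(x) = (x - 3)*(x + 3)^3 = x^4 + 6*x^3 - 54*x - 81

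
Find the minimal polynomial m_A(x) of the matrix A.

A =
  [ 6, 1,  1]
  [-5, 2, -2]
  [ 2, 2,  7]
x^3 - 15*x^2 + 75*x - 125

The characteristic polynomial is χ_A(x) = (x - 5)^3, so the eigenvalues are known. The minimal polynomial is
  m_A(x) = Π_λ (x − λ)^{k_λ}
where k_λ is the size of the *largest* Jordan block for λ (equivalently, the smallest k with (A − λI)^k v = 0 for every generalised eigenvector v of λ).

  λ = 5: largest Jordan block has size 3, contributing (x − 5)^3

So m_A(x) = (x - 5)^3 = x^3 - 15*x^2 + 75*x - 125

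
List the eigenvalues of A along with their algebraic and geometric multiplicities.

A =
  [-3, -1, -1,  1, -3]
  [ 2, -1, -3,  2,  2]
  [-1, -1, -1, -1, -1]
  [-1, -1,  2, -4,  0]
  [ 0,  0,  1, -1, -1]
λ = -2: alg = 5, geom = 2

Step 1 — factor the characteristic polynomial to read off the algebraic multiplicities:
  χ_A(x) = (x + 2)^5

Step 2 — compute geometric multiplicities via the rank-nullity identity g(λ) = n − rank(A − λI):
  rank(A − (-2)·I) = 3, so dim ker(A − (-2)·I) = n − 3 = 2

Summary:
  λ = -2: algebraic multiplicity = 5, geometric multiplicity = 2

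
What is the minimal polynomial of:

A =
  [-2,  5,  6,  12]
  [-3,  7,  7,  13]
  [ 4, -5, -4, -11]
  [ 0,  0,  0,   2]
x^4 - 3*x^3 - 6*x^2 + 28*x - 24

The characteristic polynomial is χ_A(x) = (x - 2)^3*(x + 3), so the eigenvalues are known. The minimal polynomial is
  m_A(x) = Π_λ (x − λ)^{k_λ}
where k_λ is the size of the *largest* Jordan block for λ (equivalently, the smallest k with (A − λI)^k v = 0 for every generalised eigenvector v of λ).

  λ = -3: largest Jordan block has size 1, contributing (x + 3)
  λ = 2: largest Jordan block has size 3, contributing (x − 2)^3

So m_A(x) = (x - 2)^3*(x + 3) = x^4 - 3*x^3 - 6*x^2 + 28*x - 24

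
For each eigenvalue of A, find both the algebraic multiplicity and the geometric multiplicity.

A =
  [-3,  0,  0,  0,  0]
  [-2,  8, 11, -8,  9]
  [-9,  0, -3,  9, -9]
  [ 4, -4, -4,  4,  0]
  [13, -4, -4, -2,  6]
λ = -3: alg = 2, geom = 2; λ = 6: alg = 3, geom = 2

Step 1 — factor the characteristic polynomial to read off the algebraic multiplicities:
  χ_A(x) = (x - 6)^3*(x + 3)^2

Step 2 — compute geometric multiplicities via the rank-nullity identity g(λ) = n − rank(A − λI):
  rank(A − (-3)·I) = 3, so dim ker(A − (-3)·I) = n − 3 = 2
  rank(A − (6)·I) = 3, so dim ker(A − (6)·I) = n − 3 = 2

Summary:
  λ = -3: algebraic multiplicity = 2, geometric multiplicity = 2
  λ = 6: algebraic multiplicity = 3, geometric multiplicity = 2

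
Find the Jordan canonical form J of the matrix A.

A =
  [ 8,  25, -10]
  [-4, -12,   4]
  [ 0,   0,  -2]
J_2(-2) ⊕ J_1(-2)

The characteristic polynomial is
  det(x·I − A) = x^3 + 6*x^2 + 12*x + 8 = (x + 2)^3

Eigenvalues and multiplicities (the geometric multiplicity of λ is n − rank(A − λI), which equals the number of Jordan blocks for λ):
  λ = -2: algebraic multiplicity = 3, geometric multiplicity = 2

Determining the block sizes for each eigenvalue:
  λ = -2: 2 blocks summing to 3 forces exactly one block of size 2 and the rest size 1 → block sizes [2, 1]

Assembling the blocks gives a Jordan form
J =
  [-2,  1,  0]
  [ 0, -2,  0]
  [ 0,  0, -2]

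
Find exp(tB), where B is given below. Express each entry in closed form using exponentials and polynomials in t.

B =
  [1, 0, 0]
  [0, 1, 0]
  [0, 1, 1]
e^{tB} =
  [exp(t), 0, 0]
  [0, exp(t), 0]
  [0, t*exp(t), exp(t)]

Strategy: write B = P · J · P⁻¹ where J is a Jordan canonical form, so e^{tB} = P · e^{tJ} · P⁻¹, and e^{tJ} can be computed block-by-block.

B has Jordan form
J =
  [1, 1, 0]
  [0, 1, 0]
  [0, 0, 1]
(up to reordering of blocks).

Per-block formulas:
  For a 1×1 block at λ = 1: exp(t · [1]) = [e^(1t)].
  For a 2×2 Jordan block J_2(1): exp(t · J_2(1)) = e^(1t)·(I + t·N), where N is the 2×2 nilpotent shift.

After assembling e^{tJ} and conjugating by P, we get:

e^{tB} =
  [exp(t), 0, 0]
  [0, exp(t), 0]
  [0, t*exp(t), exp(t)]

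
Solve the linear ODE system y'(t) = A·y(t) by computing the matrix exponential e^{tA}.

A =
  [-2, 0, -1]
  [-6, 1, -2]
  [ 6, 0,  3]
e^{tA} =
  [3 - 2*exp(t), 0, 1 - exp(t)]
  [6 - 6*exp(t), exp(t), 2 - 2*exp(t)]
  [6*exp(t) - 6, 0, 3*exp(t) - 2]

Strategy: write A = P · J · P⁻¹ where J is a Jordan canonical form, so e^{tA} = P · e^{tJ} · P⁻¹, and e^{tJ} can be computed block-by-block.

A has Jordan form
J =
  [0, 0, 0]
  [0, 1, 0]
  [0, 0, 1]
(up to reordering of blocks).

Per-block formulas:
  For a 1×1 block at λ = 1: exp(t · [1]) = [e^(1t)].
  For a 1×1 block at λ = 0: exp(t · [0]) = [e^(0t)].

After assembling e^{tJ} and conjugating by P, we get:

e^{tA} =
  [3 - 2*exp(t), 0, 1 - exp(t)]
  [6 - 6*exp(t), exp(t), 2 - 2*exp(t)]
  [6*exp(t) - 6, 0, 3*exp(t) - 2]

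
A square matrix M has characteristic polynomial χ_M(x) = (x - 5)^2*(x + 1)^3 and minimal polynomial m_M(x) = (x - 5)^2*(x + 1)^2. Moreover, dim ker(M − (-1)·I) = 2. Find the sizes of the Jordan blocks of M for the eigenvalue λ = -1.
Block sizes for λ = -1: [2, 1]

Step 1 — from the characteristic polynomial, algebraic multiplicity of λ = -1 is 3. From dim ker(M − (-1)·I) = 2, there are exactly 2 Jordan blocks for λ = -1.
Step 2 — from the minimal polynomial, the factor (x + 1)^2 tells us the largest block for λ = -1 has size 2.
Step 3 — with total size 3, 2 blocks, and largest block 2, the block sizes (in nonincreasing order) are [2, 1].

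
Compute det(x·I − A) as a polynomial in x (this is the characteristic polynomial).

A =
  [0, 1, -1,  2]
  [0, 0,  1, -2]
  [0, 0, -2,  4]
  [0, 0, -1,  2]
x^4

Expanding det(x·I − A) (e.g. by cofactor expansion or by noting that A is similar to its Jordan form J, which has the same characteristic polynomial as A) gives
  χ_A(x) = x^4
which factors as x^4. The eigenvalues (with algebraic multiplicities) are λ = 0 with multiplicity 4.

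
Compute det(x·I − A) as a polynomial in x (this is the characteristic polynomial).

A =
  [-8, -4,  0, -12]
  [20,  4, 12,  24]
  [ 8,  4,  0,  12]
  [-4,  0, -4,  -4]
x^4 + 8*x^3 + 16*x^2

Expanding det(x·I − A) (e.g. by cofactor expansion or by noting that A is similar to its Jordan form J, which has the same characteristic polynomial as A) gives
  χ_A(x) = x^4 + 8*x^3 + 16*x^2
which factors as x^2*(x + 4)^2. The eigenvalues (with algebraic multiplicities) are λ = -4 with multiplicity 2, λ = 0 with multiplicity 2.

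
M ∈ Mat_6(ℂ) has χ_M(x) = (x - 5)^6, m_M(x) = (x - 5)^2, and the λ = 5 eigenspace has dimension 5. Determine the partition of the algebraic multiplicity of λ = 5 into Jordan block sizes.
Block sizes for λ = 5: [2, 1, 1, 1, 1]

Step 1 — from the characteristic polynomial, algebraic multiplicity of λ = 5 is 6. From dim ker(M − (5)·I) = 5, there are exactly 5 Jordan blocks for λ = 5.
Step 2 — from the minimal polynomial, the factor (x − 5)^2 tells us the largest block for λ = 5 has size 2.
Step 3 — with total size 6, 5 blocks, and largest block 2, the block sizes (in nonincreasing order) are [2, 1, 1, 1, 1].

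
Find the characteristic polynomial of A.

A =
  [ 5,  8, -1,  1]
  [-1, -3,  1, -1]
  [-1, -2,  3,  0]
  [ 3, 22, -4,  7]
x^4 - 12*x^3 + 54*x^2 - 108*x + 81

Expanding det(x·I − A) (e.g. by cofactor expansion or by noting that A is similar to its Jordan form J, which has the same characteristic polynomial as A) gives
  χ_A(x) = x^4 - 12*x^3 + 54*x^2 - 108*x + 81
which factors as (x - 3)^4. The eigenvalues (with algebraic multiplicities) are λ = 3 with multiplicity 4.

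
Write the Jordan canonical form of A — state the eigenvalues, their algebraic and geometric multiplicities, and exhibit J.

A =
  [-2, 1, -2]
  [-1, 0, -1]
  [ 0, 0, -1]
J_3(-1)

The characteristic polynomial is
  det(x·I − A) = x^3 + 3*x^2 + 3*x + 1 = (x + 1)^3

Eigenvalues and multiplicities (the geometric multiplicity of λ is n − rank(A − λI), which equals the number of Jordan blocks for λ):
  λ = -1: algebraic multiplicity = 3, geometric multiplicity = 1

Determining the block sizes for each eigenvalue:
  λ = -1: one block (gm = 1), so the single block has size am = 3 → block sizes [3]

Assembling the blocks gives a Jordan form
J =
  [-1,  1,  0]
  [ 0, -1,  1]
  [ 0,  0, -1]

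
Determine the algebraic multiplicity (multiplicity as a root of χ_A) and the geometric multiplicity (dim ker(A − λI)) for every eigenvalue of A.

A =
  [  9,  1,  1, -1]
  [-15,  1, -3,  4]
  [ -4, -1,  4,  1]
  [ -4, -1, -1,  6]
λ = 5: alg = 4, geom = 2

Step 1 — factor the characteristic polynomial to read off the algebraic multiplicities:
  χ_A(x) = (x - 5)^4

Step 2 — compute geometric multiplicities via the rank-nullity identity g(λ) = n − rank(A − λI):
  rank(A − (5)·I) = 2, so dim ker(A − (5)·I) = n − 2 = 2

Summary:
  λ = 5: algebraic multiplicity = 4, geometric multiplicity = 2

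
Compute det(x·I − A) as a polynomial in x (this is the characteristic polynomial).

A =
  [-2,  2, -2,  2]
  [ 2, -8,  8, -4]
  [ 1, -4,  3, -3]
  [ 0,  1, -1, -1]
x^4 + 8*x^3 + 24*x^2 + 32*x + 16

Expanding det(x·I − A) (e.g. by cofactor expansion or by noting that A is similar to its Jordan form J, which has the same characteristic polynomial as A) gives
  χ_A(x) = x^4 + 8*x^3 + 24*x^2 + 32*x + 16
which factors as (x + 2)^4. The eigenvalues (with algebraic multiplicities) are λ = -2 with multiplicity 4.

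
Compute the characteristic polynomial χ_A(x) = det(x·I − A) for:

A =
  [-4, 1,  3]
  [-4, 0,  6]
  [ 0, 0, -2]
x^3 + 6*x^2 + 12*x + 8

Expanding det(x·I − A) (e.g. by cofactor expansion or by noting that A is similar to its Jordan form J, which has the same characteristic polynomial as A) gives
  χ_A(x) = x^3 + 6*x^2 + 12*x + 8
which factors as (x + 2)^3. The eigenvalues (with algebraic multiplicities) are λ = -2 with multiplicity 3.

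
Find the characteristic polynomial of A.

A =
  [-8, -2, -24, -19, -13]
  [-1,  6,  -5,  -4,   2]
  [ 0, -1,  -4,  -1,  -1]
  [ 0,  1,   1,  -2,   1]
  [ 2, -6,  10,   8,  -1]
x^5 + 9*x^4 + 18*x^3 - 54*x^2 - 243*x - 243

Expanding det(x·I − A) (e.g. by cofactor expansion or by noting that A is similar to its Jordan form J, which has the same characteristic polynomial as A) gives
  χ_A(x) = x^5 + 9*x^4 + 18*x^3 - 54*x^2 - 243*x - 243
which factors as (x - 3)*(x + 3)^4. The eigenvalues (with algebraic multiplicities) are λ = -3 with multiplicity 4, λ = 3 with multiplicity 1.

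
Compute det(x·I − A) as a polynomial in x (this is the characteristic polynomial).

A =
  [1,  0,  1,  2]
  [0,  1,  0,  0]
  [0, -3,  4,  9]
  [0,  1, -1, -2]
x^4 - 4*x^3 + 6*x^2 - 4*x + 1

Expanding det(x·I − A) (e.g. by cofactor expansion or by noting that A is similar to its Jordan form J, which has the same characteristic polynomial as A) gives
  χ_A(x) = x^4 - 4*x^3 + 6*x^2 - 4*x + 1
which factors as (x - 1)^4. The eigenvalues (with algebraic multiplicities) are λ = 1 with multiplicity 4.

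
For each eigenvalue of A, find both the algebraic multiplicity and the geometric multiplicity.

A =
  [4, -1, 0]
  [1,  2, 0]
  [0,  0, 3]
λ = 3: alg = 3, geom = 2

Step 1 — factor the characteristic polynomial to read off the algebraic multiplicities:
  χ_A(x) = (x - 3)^3

Step 2 — compute geometric multiplicities via the rank-nullity identity g(λ) = n − rank(A − λI):
  rank(A − (3)·I) = 1, so dim ker(A − (3)·I) = n − 1 = 2

Summary:
  λ = 3: algebraic multiplicity = 3, geometric multiplicity = 2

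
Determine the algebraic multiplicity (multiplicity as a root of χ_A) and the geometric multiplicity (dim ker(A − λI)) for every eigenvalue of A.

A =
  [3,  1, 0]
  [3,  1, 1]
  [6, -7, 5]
λ = 3: alg = 3, geom = 1

Step 1 — factor the characteristic polynomial to read off the algebraic multiplicities:
  χ_A(x) = (x - 3)^3

Step 2 — compute geometric multiplicities via the rank-nullity identity g(λ) = n − rank(A − λI):
  rank(A − (3)·I) = 2, so dim ker(A − (3)·I) = n − 2 = 1

Summary:
  λ = 3: algebraic multiplicity = 3, geometric multiplicity = 1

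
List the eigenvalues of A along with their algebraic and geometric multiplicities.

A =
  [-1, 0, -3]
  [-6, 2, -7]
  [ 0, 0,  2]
λ = -1: alg = 1, geom = 1; λ = 2: alg = 2, geom = 1

Step 1 — factor the characteristic polynomial to read off the algebraic multiplicities:
  χ_A(x) = (x - 2)^2*(x + 1)

Step 2 — compute geometric multiplicities via the rank-nullity identity g(λ) = n − rank(A − λI):
  rank(A − (-1)·I) = 2, so dim ker(A − (-1)·I) = n − 2 = 1
  rank(A − (2)·I) = 2, so dim ker(A − (2)·I) = n − 2 = 1

Summary:
  λ = -1: algebraic multiplicity = 1, geometric multiplicity = 1
  λ = 2: algebraic multiplicity = 2, geometric multiplicity = 1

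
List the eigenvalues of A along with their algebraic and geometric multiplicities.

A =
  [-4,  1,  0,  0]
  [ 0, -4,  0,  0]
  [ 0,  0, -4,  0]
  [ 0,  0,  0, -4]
λ = -4: alg = 4, geom = 3

Step 1 — factor the characteristic polynomial to read off the algebraic multiplicities:
  χ_A(x) = (x + 4)^4

Step 2 — compute geometric multiplicities via the rank-nullity identity g(λ) = n − rank(A − λI):
  rank(A − (-4)·I) = 1, so dim ker(A − (-4)·I) = n − 1 = 3

Summary:
  λ = -4: algebraic multiplicity = 4, geometric multiplicity = 3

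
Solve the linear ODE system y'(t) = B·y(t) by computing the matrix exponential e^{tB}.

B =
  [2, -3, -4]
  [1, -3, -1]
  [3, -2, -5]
e^{tB} =
  [t^2*exp(-2*t)/2 + 4*t*exp(-2*t) + exp(-2*t), -t^2*exp(-2*t)/2 - 3*t*exp(-2*t), -t^2*exp(-2*t)/2 - 4*t*exp(-2*t)]
  [t*exp(-2*t), -t*exp(-2*t) + exp(-2*t), -t*exp(-2*t)]
  [t^2*exp(-2*t)/2 + 3*t*exp(-2*t), -t^2*exp(-2*t)/2 - 2*t*exp(-2*t), -t^2*exp(-2*t)/2 - 3*t*exp(-2*t) + exp(-2*t)]

Strategy: write B = P · J · P⁻¹ where J is a Jordan canonical form, so e^{tB} = P · e^{tJ} · P⁻¹, and e^{tJ} can be computed block-by-block.

B has Jordan form
J =
  [-2,  1,  0]
  [ 0, -2,  1]
  [ 0,  0, -2]
(up to reordering of blocks).

Per-block formulas:
  For a 3×3 Jordan block J_3(-2): exp(t · J_3(-2)) = e^(-2t)·(I + t·N + (t^2/2)·N^2), where N is the 3×3 nilpotent shift.

After assembling e^{tJ} and conjugating by P, we get:

e^{tB} =
  [t^2*exp(-2*t)/2 + 4*t*exp(-2*t) + exp(-2*t), -t^2*exp(-2*t)/2 - 3*t*exp(-2*t), -t^2*exp(-2*t)/2 - 4*t*exp(-2*t)]
  [t*exp(-2*t), -t*exp(-2*t) + exp(-2*t), -t*exp(-2*t)]
  [t^2*exp(-2*t)/2 + 3*t*exp(-2*t), -t^2*exp(-2*t)/2 - 2*t*exp(-2*t), -t^2*exp(-2*t)/2 - 3*t*exp(-2*t) + exp(-2*t)]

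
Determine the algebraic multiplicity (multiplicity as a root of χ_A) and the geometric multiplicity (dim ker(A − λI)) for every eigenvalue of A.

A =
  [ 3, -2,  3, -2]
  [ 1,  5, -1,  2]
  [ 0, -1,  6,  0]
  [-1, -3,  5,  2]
λ = 4: alg = 4, geom = 2

Step 1 — factor the characteristic polynomial to read off the algebraic multiplicities:
  χ_A(x) = (x - 4)^4

Step 2 — compute geometric multiplicities via the rank-nullity identity g(λ) = n − rank(A − λI):
  rank(A − (4)·I) = 2, so dim ker(A − (4)·I) = n − 2 = 2

Summary:
  λ = 4: algebraic multiplicity = 4, geometric multiplicity = 2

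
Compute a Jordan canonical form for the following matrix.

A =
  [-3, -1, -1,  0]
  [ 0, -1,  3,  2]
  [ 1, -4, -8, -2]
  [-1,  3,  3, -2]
J_3(-4) ⊕ J_1(-2)

The characteristic polynomial is
  det(x·I − A) = x^4 + 14*x^3 + 72*x^2 + 160*x + 128 = (x + 2)*(x + 4)^3

Eigenvalues and multiplicities (the geometric multiplicity of λ is n − rank(A − λI), which equals the number of Jordan blocks for λ):
  λ = -4: algebraic multiplicity = 3, geometric multiplicity = 1
  λ = -2: algebraic multiplicity = 1, geometric multiplicity = 1

Determining the block sizes for each eigenvalue:
  λ = -4: one block (gm = 1), so the single block has size am = 3 → block sizes [3]
  λ = -2: one block (gm = 1), so the single block has size am = 1 → block sizes [1]

Assembling the blocks gives a Jordan form
J =
  [-4,  1,  0,  0]
  [ 0, -4,  1,  0]
  [ 0,  0, -4,  0]
  [ 0,  0,  0, -2]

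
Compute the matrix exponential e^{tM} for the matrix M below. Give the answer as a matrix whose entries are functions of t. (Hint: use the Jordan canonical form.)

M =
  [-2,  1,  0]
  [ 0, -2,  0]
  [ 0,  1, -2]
e^{tM} =
  [exp(-2*t), t*exp(-2*t), 0]
  [0, exp(-2*t), 0]
  [0, t*exp(-2*t), exp(-2*t)]

Strategy: write M = P · J · P⁻¹ where J is a Jordan canonical form, so e^{tM} = P · e^{tJ} · P⁻¹, and e^{tJ} can be computed block-by-block.

M has Jordan form
J =
  [-2,  1,  0]
  [ 0, -2,  0]
  [ 0,  0, -2]
(up to reordering of blocks).

Per-block formulas:
  For a 2×2 Jordan block J_2(-2): exp(t · J_2(-2)) = e^(-2t)·(I + t·N), where N is the 2×2 nilpotent shift.
  For a 1×1 block at λ = -2: exp(t · [-2]) = [e^(-2t)].

After assembling e^{tJ} and conjugating by P, we get:

e^{tM} =
  [exp(-2*t), t*exp(-2*t), 0]
  [0, exp(-2*t), 0]
  [0, t*exp(-2*t), exp(-2*t)]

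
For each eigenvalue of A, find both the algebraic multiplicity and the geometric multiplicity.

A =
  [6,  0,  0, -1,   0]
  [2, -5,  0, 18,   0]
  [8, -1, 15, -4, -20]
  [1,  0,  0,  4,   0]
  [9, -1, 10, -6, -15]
λ = -5: alg = 2, geom = 1; λ = 5: alg = 3, geom = 1

Step 1 — factor the characteristic polynomial to read off the algebraic multiplicities:
  χ_A(x) = (x - 5)^3*(x + 5)^2

Step 2 — compute geometric multiplicities via the rank-nullity identity g(λ) = n − rank(A − λI):
  rank(A − (-5)·I) = 4, so dim ker(A − (-5)·I) = n − 4 = 1
  rank(A − (5)·I) = 4, so dim ker(A − (5)·I) = n − 4 = 1

Summary:
  λ = -5: algebraic multiplicity = 2, geometric multiplicity = 1
  λ = 5: algebraic multiplicity = 3, geometric multiplicity = 1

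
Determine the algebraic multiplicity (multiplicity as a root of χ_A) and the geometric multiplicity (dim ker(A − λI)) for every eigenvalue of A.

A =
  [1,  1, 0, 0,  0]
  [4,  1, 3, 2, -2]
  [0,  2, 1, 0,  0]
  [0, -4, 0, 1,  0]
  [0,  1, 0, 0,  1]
λ = 1: alg = 5, geom = 3

Step 1 — factor the characteristic polynomial to read off the algebraic multiplicities:
  χ_A(x) = (x - 1)^5

Step 2 — compute geometric multiplicities via the rank-nullity identity g(λ) = n − rank(A − λI):
  rank(A − (1)·I) = 2, so dim ker(A − (1)·I) = n − 2 = 3

Summary:
  λ = 1: algebraic multiplicity = 5, geometric multiplicity = 3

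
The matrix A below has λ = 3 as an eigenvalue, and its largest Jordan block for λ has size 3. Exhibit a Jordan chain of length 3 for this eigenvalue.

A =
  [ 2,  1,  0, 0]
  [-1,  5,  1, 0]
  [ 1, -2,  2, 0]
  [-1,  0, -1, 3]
A Jordan chain for λ = 3 of length 3:
v_1 = (1, 1, -1, 1)ᵀ
v_2 = (1, 2, -2, 0)ᵀ
v_3 = (0, 1, 0, 0)ᵀ

Let N = A − (3)·I. We want v_3 with N^3 v_3 = 0 but N^2 v_3 ≠ 0; then v_{j-1} := N · v_j for j = 3, …, 2.

Pick v_3 = (0, 1, 0, 0)ᵀ.
Then v_2 = N · v_3 = (1, 2, -2, 0)ᵀ.
Then v_1 = N · v_2 = (1, 1, -1, 1)ᵀ.

Sanity check: (A − (3)·I) v_1 = (0, 0, 0, 0)ᵀ = 0. ✓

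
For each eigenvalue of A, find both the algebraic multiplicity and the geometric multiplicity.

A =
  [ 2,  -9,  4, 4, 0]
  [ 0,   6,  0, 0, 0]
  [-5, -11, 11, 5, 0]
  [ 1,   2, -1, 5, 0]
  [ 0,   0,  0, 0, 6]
λ = 6: alg = 5, geom = 3

Step 1 — factor the characteristic polynomial to read off the algebraic multiplicities:
  χ_A(x) = (x - 6)^5

Step 2 — compute geometric multiplicities via the rank-nullity identity g(λ) = n − rank(A − λI):
  rank(A − (6)·I) = 2, so dim ker(A − (6)·I) = n − 2 = 3

Summary:
  λ = 6: algebraic multiplicity = 5, geometric multiplicity = 3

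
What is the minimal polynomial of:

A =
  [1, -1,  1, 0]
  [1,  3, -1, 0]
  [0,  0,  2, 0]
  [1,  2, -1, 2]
x^3 - 6*x^2 + 12*x - 8

The characteristic polynomial is χ_A(x) = (x - 2)^4, so the eigenvalues are known. The minimal polynomial is
  m_A(x) = Π_λ (x − λ)^{k_λ}
where k_λ is the size of the *largest* Jordan block for λ (equivalently, the smallest k with (A − λI)^k v = 0 for every generalised eigenvector v of λ).

  λ = 2: largest Jordan block has size 3, contributing (x − 2)^3

So m_A(x) = (x - 2)^3 = x^3 - 6*x^2 + 12*x - 8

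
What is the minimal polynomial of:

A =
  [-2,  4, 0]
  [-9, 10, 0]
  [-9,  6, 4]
x^2 - 8*x + 16

The characteristic polynomial is χ_A(x) = (x - 4)^3, so the eigenvalues are known. The minimal polynomial is
  m_A(x) = Π_λ (x − λ)^{k_λ}
where k_λ is the size of the *largest* Jordan block for λ (equivalently, the smallest k with (A − λI)^k v = 0 for every generalised eigenvector v of λ).

  λ = 4: largest Jordan block has size 2, contributing (x − 4)^2

So m_A(x) = (x - 4)^2 = x^2 - 8*x + 16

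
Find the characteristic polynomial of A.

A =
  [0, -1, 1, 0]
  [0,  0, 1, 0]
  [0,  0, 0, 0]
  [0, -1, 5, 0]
x^4

Expanding det(x·I − A) (e.g. by cofactor expansion or by noting that A is similar to its Jordan form J, which has the same characteristic polynomial as A) gives
  χ_A(x) = x^4
which factors as x^4. The eigenvalues (with algebraic multiplicities) are λ = 0 with multiplicity 4.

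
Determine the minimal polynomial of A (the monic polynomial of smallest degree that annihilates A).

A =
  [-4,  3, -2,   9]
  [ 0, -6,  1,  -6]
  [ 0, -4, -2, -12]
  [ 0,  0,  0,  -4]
x^3 + 12*x^2 + 48*x + 64

The characteristic polynomial is χ_A(x) = (x + 4)^4, so the eigenvalues are known. The minimal polynomial is
  m_A(x) = Π_λ (x − λ)^{k_λ}
where k_λ is the size of the *largest* Jordan block for λ (equivalently, the smallest k with (A − λI)^k v = 0 for every generalised eigenvector v of λ).

  λ = -4: largest Jordan block has size 3, contributing (x + 4)^3

So m_A(x) = (x + 4)^3 = x^3 + 12*x^2 + 48*x + 64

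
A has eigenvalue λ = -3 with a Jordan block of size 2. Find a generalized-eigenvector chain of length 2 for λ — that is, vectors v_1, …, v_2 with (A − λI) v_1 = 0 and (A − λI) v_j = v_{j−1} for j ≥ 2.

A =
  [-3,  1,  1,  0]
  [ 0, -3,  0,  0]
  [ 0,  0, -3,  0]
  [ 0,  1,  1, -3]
A Jordan chain for λ = -3 of length 2:
v_1 = (1, 0, 0, 1)ᵀ
v_2 = (0, 1, 0, 0)ᵀ

Let N = A − (-3)·I. We want v_2 with N^2 v_2 = 0 but N^1 v_2 ≠ 0; then v_{j-1} := N · v_j for j = 2, …, 2.

Pick v_2 = (0, 1, 0, 0)ᵀ.
Then v_1 = N · v_2 = (1, 0, 0, 1)ᵀ.

Sanity check: (A − (-3)·I) v_1 = (0, 0, 0, 0)ᵀ = 0. ✓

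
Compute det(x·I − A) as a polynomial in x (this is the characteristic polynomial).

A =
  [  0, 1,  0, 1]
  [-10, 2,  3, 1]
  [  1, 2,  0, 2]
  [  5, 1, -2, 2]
x^4 - 4*x^3 + 6*x^2 - 4*x + 1

Expanding det(x·I − A) (e.g. by cofactor expansion or by noting that A is similar to its Jordan form J, which has the same characteristic polynomial as A) gives
  χ_A(x) = x^4 - 4*x^3 + 6*x^2 - 4*x + 1
which factors as (x - 1)^4. The eigenvalues (with algebraic multiplicities) are λ = 1 with multiplicity 4.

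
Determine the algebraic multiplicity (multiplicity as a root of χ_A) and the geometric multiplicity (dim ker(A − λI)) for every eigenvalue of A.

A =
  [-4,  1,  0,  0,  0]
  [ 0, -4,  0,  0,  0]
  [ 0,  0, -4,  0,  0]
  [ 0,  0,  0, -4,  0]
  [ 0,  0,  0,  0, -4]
λ = -4: alg = 5, geom = 4

Step 1 — factor the characteristic polynomial to read off the algebraic multiplicities:
  χ_A(x) = (x + 4)^5

Step 2 — compute geometric multiplicities via the rank-nullity identity g(λ) = n − rank(A − λI):
  rank(A − (-4)·I) = 1, so dim ker(A − (-4)·I) = n − 1 = 4

Summary:
  λ = -4: algebraic multiplicity = 5, geometric multiplicity = 4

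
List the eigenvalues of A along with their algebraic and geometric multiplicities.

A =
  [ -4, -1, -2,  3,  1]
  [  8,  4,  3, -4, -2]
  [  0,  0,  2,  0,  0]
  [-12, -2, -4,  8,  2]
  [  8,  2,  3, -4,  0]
λ = 2: alg = 5, geom = 3

Step 1 — factor the characteristic polynomial to read off the algebraic multiplicities:
  χ_A(x) = (x - 2)^5

Step 2 — compute geometric multiplicities via the rank-nullity identity g(λ) = n − rank(A − λI):
  rank(A − (2)·I) = 2, so dim ker(A − (2)·I) = n − 2 = 3

Summary:
  λ = 2: algebraic multiplicity = 5, geometric multiplicity = 3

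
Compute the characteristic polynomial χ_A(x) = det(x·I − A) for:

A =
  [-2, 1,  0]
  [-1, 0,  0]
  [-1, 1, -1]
x^3 + 3*x^2 + 3*x + 1

Expanding det(x·I − A) (e.g. by cofactor expansion or by noting that A is similar to its Jordan form J, which has the same characteristic polynomial as A) gives
  χ_A(x) = x^3 + 3*x^2 + 3*x + 1
which factors as (x + 1)^3. The eigenvalues (with algebraic multiplicities) are λ = -1 with multiplicity 3.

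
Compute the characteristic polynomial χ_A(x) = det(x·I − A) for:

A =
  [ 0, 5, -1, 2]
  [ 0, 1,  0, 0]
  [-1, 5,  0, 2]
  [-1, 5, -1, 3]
x^4 - 4*x^3 + 6*x^2 - 4*x + 1

Expanding det(x·I − A) (e.g. by cofactor expansion or by noting that A is similar to its Jordan form J, which has the same characteristic polynomial as A) gives
  χ_A(x) = x^4 - 4*x^3 + 6*x^2 - 4*x + 1
which factors as (x - 1)^4. The eigenvalues (with algebraic multiplicities) are λ = 1 with multiplicity 4.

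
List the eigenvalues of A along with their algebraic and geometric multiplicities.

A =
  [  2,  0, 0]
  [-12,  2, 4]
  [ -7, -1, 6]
λ = 2: alg = 1, geom = 1; λ = 4: alg = 2, geom = 1

Step 1 — factor the characteristic polynomial to read off the algebraic multiplicities:
  χ_A(x) = (x - 4)^2*(x - 2)

Step 2 — compute geometric multiplicities via the rank-nullity identity g(λ) = n − rank(A − λI):
  rank(A − (2)·I) = 2, so dim ker(A − (2)·I) = n − 2 = 1
  rank(A − (4)·I) = 2, so dim ker(A − (4)·I) = n − 2 = 1

Summary:
  λ = 2: algebraic multiplicity = 1, geometric multiplicity = 1
  λ = 4: algebraic multiplicity = 2, geometric multiplicity = 1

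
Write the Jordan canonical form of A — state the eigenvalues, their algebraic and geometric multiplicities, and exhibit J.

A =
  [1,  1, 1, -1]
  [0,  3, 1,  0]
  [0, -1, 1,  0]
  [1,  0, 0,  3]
J_3(2) ⊕ J_1(2)

The characteristic polynomial is
  det(x·I − A) = x^4 - 8*x^3 + 24*x^2 - 32*x + 16 = (x - 2)^4

Eigenvalues and multiplicities (the geometric multiplicity of λ is n − rank(A − λI), which equals the number of Jordan blocks for λ):
  λ = 2: algebraic multiplicity = 4, geometric multiplicity = 2

Determining the block sizes for each eigenvalue:
  λ = 2: with am = 4 and gm = 2, the partition is not yet determined (e.g. several partitions of 4 into 2 parts exist). Let N = A − (2)·I. Computing rank(N^1) = 2, rank(N^2) = 1, rank(N^3) = 0; the number of blocks of size ≥ j is rank(N^{j−1}) − rank(N^j), giving [2, 1, 1]. So we have 1 block(s) of size 3, 1 block(s) of size 1 → block sizes [3, 1]

Assembling the blocks gives a Jordan form
J =
  [2, 1, 0, 0]
  [0, 2, 1, 0]
  [0, 0, 2, 0]
  [0, 0, 0, 2]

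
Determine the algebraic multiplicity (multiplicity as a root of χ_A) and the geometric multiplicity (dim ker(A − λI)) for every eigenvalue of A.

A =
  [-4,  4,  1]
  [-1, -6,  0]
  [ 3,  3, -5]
λ = -5: alg = 3, geom = 1

Step 1 — factor the characteristic polynomial to read off the algebraic multiplicities:
  χ_A(x) = (x + 5)^3

Step 2 — compute geometric multiplicities via the rank-nullity identity g(λ) = n − rank(A − λI):
  rank(A − (-5)·I) = 2, so dim ker(A − (-5)·I) = n − 2 = 1

Summary:
  λ = -5: algebraic multiplicity = 3, geometric multiplicity = 1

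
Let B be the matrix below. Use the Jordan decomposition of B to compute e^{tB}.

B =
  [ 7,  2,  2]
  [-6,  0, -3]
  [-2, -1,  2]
e^{tB} =
  [4*t*exp(3*t) + exp(3*t), 2*t*exp(3*t), 2*t*exp(3*t)]
  [-6*t*exp(3*t), -3*t*exp(3*t) + exp(3*t), -3*t*exp(3*t)]
  [-2*t*exp(3*t), -t*exp(3*t), -t*exp(3*t) + exp(3*t)]

Strategy: write B = P · J · P⁻¹ where J is a Jordan canonical form, so e^{tB} = P · e^{tJ} · P⁻¹, and e^{tJ} can be computed block-by-block.

B has Jordan form
J =
  [3, 1, 0]
  [0, 3, 0]
  [0, 0, 3]
(up to reordering of blocks).

Per-block formulas:
  For a 1×1 block at λ = 3: exp(t · [3]) = [e^(3t)].
  For a 2×2 Jordan block J_2(3): exp(t · J_2(3)) = e^(3t)·(I + t·N), where N is the 2×2 nilpotent shift.

After assembling e^{tJ} and conjugating by P, we get:

e^{tB} =
  [4*t*exp(3*t) + exp(3*t), 2*t*exp(3*t), 2*t*exp(3*t)]
  [-6*t*exp(3*t), -3*t*exp(3*t) + exp(3*t), -3*t*exp(3*t)]
  [-2*t*exp(3*t), -t*exp(3*t), -t*exp(3*t) + exp(3*t)]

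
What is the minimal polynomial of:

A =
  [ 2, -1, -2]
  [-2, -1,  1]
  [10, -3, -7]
x^3 + 6*x^2 + 12*x + 8

The characteristic polynomial is χ_A(x) = (x + 2)^3, so the eigenvalues are known. The minimal polynomial is
  m_A(x) = Π_λ (x − λ)^{k_λ}
where k_λ is the size of the *largest* Jordan block for λ (equivalently, the smallest k with (A − λI)^k v = 0 for every generalised eigenvector v of λ).

  λ = -2: largest Jordan block has size 3, contributing (x + 2)^3

So m_A(x) = (x + 2)^3 = x^3 + 6*x^2 + 12*x + 8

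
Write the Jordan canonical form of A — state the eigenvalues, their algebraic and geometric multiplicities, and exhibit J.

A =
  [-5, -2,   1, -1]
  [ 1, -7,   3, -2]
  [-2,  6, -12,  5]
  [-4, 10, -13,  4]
J_2(-5) ⊕ J_2(-5)

The characteristic polynomial is
  det(x·I − A) = x^4 + 20*x^3 + 150*x^2 + 500*x + 625 = (x + 5)^4

Eigenvalues and multiplicities (the geometric multiplicity of λ is n − rank(A − λI), which equals the number of Jordan blocks for λ):
  λ = -5: algebraic multiplicity = 4, geometric multiplicity = 2

Determining the block sizes for each eigenvalue:
  λ = -5: with am = 4 and gm = 2, the partition is not yet determined (e.g. several partitions of 4 into 2 parts exist). Let N = A − (-5)·I. Computing rank(N^1) = 2, rank(N^2) = 0; the number of blocks of size ≥ j is rank(N^{j−1}) − rank(N^j), giving [2, 2]. So we have 2 block(s) of size 2 → block sizes [2, 2]

Assembling the blocks gives a Jordan form
J =
  [-5,  1,  0,  0]
  [ 0, -5,  0,  0]
  [ 0,  0, -5,  1]
  [ 0,  0,  0, -5]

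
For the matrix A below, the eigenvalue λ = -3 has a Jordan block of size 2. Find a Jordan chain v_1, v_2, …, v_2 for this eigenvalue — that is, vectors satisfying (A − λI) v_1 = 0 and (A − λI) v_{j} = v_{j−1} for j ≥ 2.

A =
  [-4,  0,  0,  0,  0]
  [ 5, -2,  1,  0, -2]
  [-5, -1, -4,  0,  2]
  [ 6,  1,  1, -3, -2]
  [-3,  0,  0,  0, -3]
A Jordan chain for λ = -3 of length 2:
v_1 = (0, 1, -1, 1, 0)ᵀ
v_2 = (0, 1, 0, 0, 0)ᵀ

Let N = A − (-3)·I. We want v_2 with N^2 v_2 = 0 but N^1 v_2 ≠ 0; then v_{j-1} := N · v_j for j = 2, …, 2.

Pick v_2 = (0, 1, 0, 0, 0)ᵀ.
Then v_1 = N · v_2 = (0, 1, -1, 1, 0)ᵀ.

Sanity check: (A − (-3)·I) v_1 = (0, 0, 0, 0, 0)ᵀ = 0. ✓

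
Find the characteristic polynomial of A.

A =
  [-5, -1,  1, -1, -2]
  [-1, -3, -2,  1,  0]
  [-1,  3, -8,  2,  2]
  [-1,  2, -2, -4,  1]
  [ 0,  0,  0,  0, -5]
x^5 + 25*x^4 + 250*x^3 + 1250*x^2 + 3125*x + 3125

Expanding det(x·I − A) (e.g. by cofactor expansion or by noting that A is similar to its Jordan form J, which has the same characteristic polynomial as A) gives
  χ_A(x) = x^5 + 25*x^4 + 250*x^3 + 1250*x^2 + 3125*x + 3125
which factors as (x + 5)^5. The eigenvalues (with algebraic multiplicities) are λ = -5 with multiplicity 5.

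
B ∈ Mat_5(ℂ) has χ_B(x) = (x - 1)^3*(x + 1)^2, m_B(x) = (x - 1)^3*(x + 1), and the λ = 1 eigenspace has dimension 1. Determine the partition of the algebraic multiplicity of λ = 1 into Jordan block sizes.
Block sizes for λ = 1: [3]

Step 1 — from the characteristic polynomial, algebraic multiplicity of λ = 1 is 3. From dim ker(B − (1)·I) = 1, there are exactly 1 Jordan blocks for λ = 1.
Step 2 — from the minimal polynomial, the factor (x − 1)^3 tells us the largest block for λ = 1 has size 3.
Step 3 — with total size 3, 1 blocks, and largest block 3, the block sizes (in nonincreasing order) are [3].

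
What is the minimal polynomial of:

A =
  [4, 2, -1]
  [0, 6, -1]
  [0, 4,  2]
x^2 - 8*x + 16

The characteristic polynomial is χ_A(x) = (x - 4)^3, so the eigenvalues are known. The minimal polynomial is
  m_A(x) = Π_λ (x − λ)^{k_λ}
where k_λ is the size of the *largest* Jordan block for λ (equivalently, the smallest k with (A − λI)^k v = 0 for every generalised eigenvector v of λ).

  λ = 4: largest Jordan block has size 2, contributing (x − 4)^2

So m_A(x) = (x - 4)^2 = x^2 - 8*x + 16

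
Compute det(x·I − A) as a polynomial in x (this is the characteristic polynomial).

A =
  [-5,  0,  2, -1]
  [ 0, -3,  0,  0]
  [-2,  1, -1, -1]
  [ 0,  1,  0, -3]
x^4 + 12*x^3 + 54*x^2 + 108*x + 81

Expanding det(x·I − A) (e.g. by cofactor expansion or by noting that A is similar to its Jordan form J, which has the same characteristic polynomial as A) gives
  χ_A(x) = x^4 + 12*x^3 + 54*x^2 + 108*x + 81
which factors as (x + 3)^4. The eigenvalues (with algebraic multiplicities) are λ = -3 with multiplicity 4.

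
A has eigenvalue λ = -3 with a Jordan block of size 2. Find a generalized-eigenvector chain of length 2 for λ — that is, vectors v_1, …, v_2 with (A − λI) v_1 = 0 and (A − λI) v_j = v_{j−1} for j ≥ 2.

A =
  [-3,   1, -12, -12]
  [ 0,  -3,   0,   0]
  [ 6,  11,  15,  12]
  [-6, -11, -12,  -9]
A Jordan chain for λ = -3 of length 2:
v_1 = (-1, 0, 1, -1)ᵀ
v_2 = (2, -1, 0, 0)ᵀ

Let N = A − (-3)·I. We want v_2 with N^2 v_2 = 0 but N^1 v_2 ≠ 0; then v_{j-1} := N · v_j for j = 2, …, 2.

Pick v_2 = (2, -1, 0, 0)ᵀ.
Then v_1 = N · v_2 = (-1, 0, 1, -1)ᵀ.

Sanity check: (A − (-3)·I) v_1 = (0, 0, 0, 0)ᵀ = 0. ✓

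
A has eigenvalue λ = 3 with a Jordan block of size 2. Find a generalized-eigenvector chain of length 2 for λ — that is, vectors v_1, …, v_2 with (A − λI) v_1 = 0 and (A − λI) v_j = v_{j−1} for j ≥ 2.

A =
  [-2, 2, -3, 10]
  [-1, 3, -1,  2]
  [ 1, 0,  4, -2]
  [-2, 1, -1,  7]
A Jordan chain for λ = 3 of length 2:
v_1 = (-5, -1, 1, -2)ᵀ
v_2 = (1, 0, 0, 0)ᵀ

Let N = A − (3)·I. We want v_2 with N^2 v_2 = 0 but N^1 v_2 ≠ 0; then v_{j-1} := N · v_j for j = 2, …, 2.

Pick v_2 = (1, 0, 0, 0)ᵀ.
Then v_1 = N · v_2 = (-5, -1, 1, -2)ᵀ.

Sanity check: (A − (3)·I) v_1 = (0, 0, 0, 0)ᵀ = 0. ✓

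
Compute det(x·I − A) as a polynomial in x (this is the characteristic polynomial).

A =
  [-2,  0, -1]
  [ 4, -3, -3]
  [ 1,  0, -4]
x^3 + 9*x^2 + 27*x + 27

Expanding det(x·I − A) (e.g. by cofactor expansion or by noting that A is similar to its Jordan form J, which has the same characteristic polynomial as A) gives
  χ_A(x) = x^3 + 9*x^2 + 27*x + 27
which factors as (x + 3)^3. The eigenvalues (with algebraic multiplicities) are λ = -3 with multiplicity 3.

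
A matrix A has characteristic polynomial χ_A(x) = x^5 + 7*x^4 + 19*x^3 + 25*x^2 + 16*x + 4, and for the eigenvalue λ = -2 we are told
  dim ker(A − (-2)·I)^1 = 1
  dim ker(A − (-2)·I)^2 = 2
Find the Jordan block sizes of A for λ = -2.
Block sizes for λ = -2: [2]

From the dimensions of kernels of powers, the number of Jordan blocks of size at least j is d_j − d_{j−1} where d_j = dim ker(N^j) (with d_0 = 0). Computing the differences gives [1, 1].
The number of blocks of size exactly k is (#blocks of size ≥ k) − (#blocks of size ≥ k + 1), so the partition is: 1 block(s) of size 2.
In nonincreasing order the block sizes are [2].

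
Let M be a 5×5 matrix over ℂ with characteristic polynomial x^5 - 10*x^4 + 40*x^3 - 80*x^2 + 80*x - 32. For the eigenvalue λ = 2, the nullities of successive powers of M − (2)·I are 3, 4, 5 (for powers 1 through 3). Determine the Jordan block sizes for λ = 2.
Block sizes for λ = 2: [3, 1, 1]

From the dimensions of kernels of powers, the number of Jordan blocks of size at least j is d_j − d_{j−1} where d_j = dim ker(N^j) (with d_0 = 0). Computing the differences gives [3, 1, 1].
The number of blocks of size exactly k is (#blocks of size ≥ k) − (#blocks of size ≥ k + 1), so the partition is: 2 block(s) of size 1, 1 block(s) of size 3.
In nonincreasing order the block sizes are [3, 1, 1].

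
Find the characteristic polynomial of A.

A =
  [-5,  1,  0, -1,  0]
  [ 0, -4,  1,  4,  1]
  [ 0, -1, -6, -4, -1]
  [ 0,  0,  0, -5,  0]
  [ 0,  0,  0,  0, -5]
x^5 + 25*x^4 + 250*x^3 + 1250*x^2 + 3125*x + 3125

Expanding det(x·I − A) (e.g. by cofactor expansion or by noting that A is similar to its Jordan form J, which has the same characteristic polynomial as A) gives
  χ_A(x) = x^5 + 25*x^4 + 250*x^3 + 1250*x^2 + 3125*x + 3125
which factors as (x + 5)^5. The eigenvalues (with algebraic multiplicities) are λ = -5 with multiplicity 5.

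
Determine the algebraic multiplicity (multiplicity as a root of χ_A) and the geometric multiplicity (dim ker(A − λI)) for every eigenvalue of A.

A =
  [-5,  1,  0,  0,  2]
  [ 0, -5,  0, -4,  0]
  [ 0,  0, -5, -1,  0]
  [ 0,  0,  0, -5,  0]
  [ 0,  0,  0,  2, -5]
λ = -5: alg = 5, geom = 3

Step 1 — factor the characteristic polynomial to read off the algebraic multiplicities:
  χ_A(x) = (x + 5)^5

Step 2 — compute geometric multiplicities via the rank-nullity identity g(λ) = n − rank(A − λI):
  rank(A − (-5)·I) = 2, so dim ker(A − (-5)·I) = n − 2 = 3

Summary:
  λ = -5: algebraic multiplicity = 5, geometric multiplicity = 3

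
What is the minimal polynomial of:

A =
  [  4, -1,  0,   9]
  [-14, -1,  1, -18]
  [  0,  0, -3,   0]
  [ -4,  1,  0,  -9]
x^4 + 9*x^3 + 27*x^2 + 27*x

The characteristic polynomial is χ_A(x) = x*(x + 3)^3, so the eigenvalues are known. The minimal polynomial is
  m_A(x) = Π_λ (x − λ)^{k_λ}
where k_λ is the size of the *largest* Jordan block for λ (equivalently, the smallest k with (A − λI)^k v = 0 for every generalised eigenvector v of λ).

  λ = -3: largest Jordan block has size 3, contributing (x + 3)^3
  λ = 0: largest Jordan block has size 1, contributing (x − 0)

So m_A(x) = x*(x + 3)^3 = x^4 + 9*x^3 + 27*x^2 + 27*x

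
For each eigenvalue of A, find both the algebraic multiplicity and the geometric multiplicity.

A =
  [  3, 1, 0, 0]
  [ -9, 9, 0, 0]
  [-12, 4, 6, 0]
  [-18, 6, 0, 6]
λ = 6: alg = 4, geom = 3

Step 1 — factor the characteristic polynomial to read off the algebraic multiplicities:
  χ_A(x) = (x - 6)^4

Step 2 — compute geometric multiplicities via the rank-nullity identity g(λ) = n − rank(A − λI):
  rank(A − (6)·I) = 1, so dim ker(A − (6)·I) = n − 1 = 3

Summary:
  λ = 6: algebraic multiplicity = 4, geometric multiplicity = 3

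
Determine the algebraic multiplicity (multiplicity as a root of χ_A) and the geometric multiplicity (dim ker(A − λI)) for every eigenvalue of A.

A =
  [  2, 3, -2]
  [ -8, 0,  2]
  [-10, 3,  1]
λ = 0: alg = 2, geom = 1; λ = 3: alg = 1, geom = 1

Step 1 — factor the characteristic polynomial to read off the algebraic multiplicities:
  χ_A(x) = x^2*(x - 3)

Step 2 — compute geometric multiplicities via the rank-nullity identity g(λ) = n − rank(A − λI):
  rank(A − (0)·I) = 2, so dim ker(A − (0)·I) = n − 2 = 1
  rank(A − (3)·I) = 2, so dim ker(A − (3)·I) = n − 2 = 1

Summary:
  λ = 0: algebraic multiplicity = 2, geometric multiplicity = 1
  λ = 3: algebraic multiplicity = 1, geometric multiplicity = 1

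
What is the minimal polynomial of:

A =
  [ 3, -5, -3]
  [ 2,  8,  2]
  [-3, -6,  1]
x^3 - 12*x^2 + 48*x - 64

The characteristic polynomial is χ_A(x) = (x - 4)^3, so the eigenvalues are known. The minimal polynomial is
  m_A(x) = Π_λ (x − λ)^{k_λ}
where k_λ is the size of the *largest* Jordan block for λ (equivalently, the smallest k with (A − λI)^k v = 0 for every generalised eigenvector v of λ).

  λ = 4: largest Jordan block has size 3, contributing (x − 4)^3

So m_A(x) = (x - 4)^3 = x^3 - 12*x^2 + 48*x - 64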